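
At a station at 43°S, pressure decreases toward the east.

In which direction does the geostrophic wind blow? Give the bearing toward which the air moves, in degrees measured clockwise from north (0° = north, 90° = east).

000°

The pressure-gradient force points toward the east (bearing 090°).
Geostrophic balance: in the Southern Hemisphere the Coriolis force deflects motion to the left, so the geostrophic wind blows 90° to the left of the pressure-gradient force (low pressure on the right).
Rotating 090° by 90° counterclockwise gives 000° — the wind blows toward the north.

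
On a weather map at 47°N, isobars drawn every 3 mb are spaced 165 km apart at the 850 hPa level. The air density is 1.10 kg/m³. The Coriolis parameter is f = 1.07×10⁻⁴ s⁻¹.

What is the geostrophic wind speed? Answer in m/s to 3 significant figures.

Pressure gradient: |∂P/∂n| = 300 Pa / 165000 m = 1.82×10⁻³ Pa/m
Geostrophic balance (pressure-gradient force = Coriolis force):
V_g = (1/(fρ)) |∂P/∂n| = 1.82×10⁻³ / (1.07×10⁻⁴ × 1.10) = 15.4 m/s

15.4 m/s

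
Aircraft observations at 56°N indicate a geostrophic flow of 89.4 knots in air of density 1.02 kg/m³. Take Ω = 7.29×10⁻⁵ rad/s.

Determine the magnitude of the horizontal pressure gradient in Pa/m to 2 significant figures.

5.7×10⁻³ Pa/m

Coriolis parameter at 56°N:
f = 2Ω sin φ = 2 × 7.29×10⁻⁵ × sin 56° = 1.21×10⁻⁴ s⁻¹
Wind speed in SI: 89.4 knots = 46.0 m/s
Geostrophic balance rearranged: |∂P/∂n| = f ρ V_g
|∂P/∂n| = 1.21×10⁻⁴ × 1.02 × 46.0 = 5.67×10⁻³ Pa/m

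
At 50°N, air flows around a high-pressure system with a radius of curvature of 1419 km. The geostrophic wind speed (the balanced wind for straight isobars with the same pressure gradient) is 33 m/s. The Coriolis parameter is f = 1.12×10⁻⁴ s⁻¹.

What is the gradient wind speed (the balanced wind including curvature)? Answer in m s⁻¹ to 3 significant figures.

Around a high, pressure-gradient force acts outward with centrifugal, so Coriolis balances both:
fV = (1/ρ)|∂P/∂n| + V²/R  →  V² − fR·V + fR·V_g = 0
With fR = 1.12×10⁻⁴ × 1419×10³ m = 159 m/s:
V = [fR − √((fR)² − 4 fR V_g)]/2 = [159 − √(159² − 4×159×33)]/2 = 46.8 m/s
Supergeostrophic (V > V_g = 33 m/s), as expected around a high.

46.8 m s⁻¹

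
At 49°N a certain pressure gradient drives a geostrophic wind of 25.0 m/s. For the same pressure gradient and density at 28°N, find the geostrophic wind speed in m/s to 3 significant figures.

40.2 m/s

With the same pressure gradient and density, V_g ∝ 1/f ∝ 1/sin φ.
V₂ = V₁ · sin φ₁ / sin φ₂ = 25.0 × sin 49° / sin 28°
V₂ = 25.0 × 0.7547/0.4695 = 40.2 m/s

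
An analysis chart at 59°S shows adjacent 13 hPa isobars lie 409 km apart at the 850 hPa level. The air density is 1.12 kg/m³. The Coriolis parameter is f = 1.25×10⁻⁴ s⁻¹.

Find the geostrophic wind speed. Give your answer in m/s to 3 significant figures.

Pressure gradient: |∂P/∂n| = 1300 Pa / 409000 m = 3.18×10⁻³ Pa/m
Geostrophic balance (pressure-gradient force = Coriolis force):
V_g = (1/(fρ)) |∂P/∂n| = 3.18×10⁻³ / (1.25×10⁻⁴ × 1.12) = 22.7 m/s

22.7 m/s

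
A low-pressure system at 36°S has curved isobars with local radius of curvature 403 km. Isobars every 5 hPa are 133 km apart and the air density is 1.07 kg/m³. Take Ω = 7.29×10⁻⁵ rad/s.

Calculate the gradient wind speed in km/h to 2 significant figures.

87 km/h

Coriolis parameter at 36°S:
f = 2Ω sin φ = 2 × 7.29×10⁻⁵ × sin 36° = 8.57×10⁻⁵ s⁻¹
Pressure gradient: |∂P/∂n| = 500 Pa / 133000 m = 3.76×10⁻³ Pa/m
Geostrophic speed: V_g = |∂P/∂n|/(fρ) = 3.76×10⁻³/(8.57×10⁻⁵ × 1.07) = 41.0 m/s
Around a low, centrifugal force acts outward with Coriolis, so pressure-gradient force balances both:
(1/ρ)|∂P/∂n| = fV + V²/R  →  V² + fR·V − fR·V_g = 0
With fR = 8.57×10⁻⁵ × 403×10³ m = 34.5 m/s:
V = [−fR + √((fR)² + 4 fR V_g)]/2 = [−34.5 + √(34.5² + 4×34.5×41)]/2 = 24.1 m/s
Subgeostrophic (V < V_g = 41 m/s), as expected around a low.
Converting: 24.1 m/s × 3.6 = 87 km/h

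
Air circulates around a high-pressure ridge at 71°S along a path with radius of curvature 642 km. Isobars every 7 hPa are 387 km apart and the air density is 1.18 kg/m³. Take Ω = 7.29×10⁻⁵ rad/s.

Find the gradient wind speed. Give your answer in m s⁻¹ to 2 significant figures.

13 m s⁻¹

Coriolis parameter at 71°S:
f = 2Ω sin φ = 2 × 7.29×10⁻⁵ × sin 71° = 1.38×10⁻⁴ s⁻¹
Pressure gradient: |∂P/∂n| = 700 Pa / 387000 m = 1.81×10⁻³ Pa/m
Geostrophic speed: V_g = |∂P/∂n|/(fρ) = 1.81×10⁻³/(1.38×10⁻⁴ × 1.18) = 11.1 m/s
Around a high, pressure-gradient force acts outward with centrifugal, so Coriolis balances both:
fV = (1/ρ)|∂P/∂n| + V²/R  →  V² − fR·V + fR·V_g = 0
With fR = 1.38×10⁻⁴ × 642×10³ m = 88.5 m/s:
V = [fR − √((fR)² − 4 fR V_g)]/2 = [88.5 − √(88.5² − 4×88.5×11.1)]/2 = 13 m/s
Supergeostrophic (V > V_g = 11.1 m/s), as expected around a high.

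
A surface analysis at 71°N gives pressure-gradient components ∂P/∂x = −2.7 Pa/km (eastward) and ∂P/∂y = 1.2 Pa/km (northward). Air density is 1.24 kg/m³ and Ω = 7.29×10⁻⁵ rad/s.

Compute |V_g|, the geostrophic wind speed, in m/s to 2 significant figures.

17 m/s

Coriolis parameter at 71°N:
f = 2Ω sin φ = 2 × 7.29×10⁻⁵ × sin 71° = 1.38×10⁻⁴ s⁻¹
Component geostrophic relations (x east, y north):
u_g = −(1/(fρ)) ∂P/∂y,  v_g = (1/(fρ)) ∂P/∂x
u_g = −(1.2×10⁻³)/(1.38×10⁻⁴ × 1.24) = −7.02 m/s;  v_g = (−2.7×10⁻³)/(1.38×10⁻⁴ × 1.24) = −15.8 m/s
|V_g| = √(u_g² + v_g²) = 17.3 m/s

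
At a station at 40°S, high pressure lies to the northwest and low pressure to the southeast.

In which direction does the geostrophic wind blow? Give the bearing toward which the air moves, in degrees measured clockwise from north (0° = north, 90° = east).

045°

The pressure-gradient force points toward the southeast (bearing 135°).
Geostrophic balance: in the Southern Hemisphere the Coriolis force deflects motion to the left, so the geostrophic wind blows 90° to the left of the pressure-gradient force (low pressure on the right).
Rotating 135° by 90° counterclockwise gives 045° — the wind blows toward the northeast.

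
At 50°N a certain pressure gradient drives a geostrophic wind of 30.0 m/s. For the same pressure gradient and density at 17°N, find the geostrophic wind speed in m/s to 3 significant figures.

78.6 m/s

With the same pressure gradient and density, V_g ∝ 1/f ∝ 1/sin φ.
V₂ = V₁ · sin φ₁ / sin φ₂ = 30.0 × sin 50° / sin 17°
V₂ = 30.0 × 0.7660/0.2924 = 78.6 m/s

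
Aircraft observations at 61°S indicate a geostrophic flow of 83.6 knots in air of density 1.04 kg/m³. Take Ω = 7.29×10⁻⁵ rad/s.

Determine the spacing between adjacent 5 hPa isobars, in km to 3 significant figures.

Coriolis parameter at 61°S:
f = 2Ω sin φ = 2 × 7.29×10⁻⁵ × sin 61° = 1.28×10⁻⁴ s⁻¹
Wind speed in SI: 83.6 knots = 43.0 m/s
Geostrophic balance rearranged: |∂P/∂n| = f ρ V_g
|∂P/∂n| = 1.28×10⁻⁴ × 1.04 × 43.0 = 5.70×10⁻³ Pa/m
Isobar spacing: Δn = ΔP/|∂P/∂n| = 500 Pa / 5.70×10⁻³ Pa/m = 87663 m ≈ 87.7 km

87.7 km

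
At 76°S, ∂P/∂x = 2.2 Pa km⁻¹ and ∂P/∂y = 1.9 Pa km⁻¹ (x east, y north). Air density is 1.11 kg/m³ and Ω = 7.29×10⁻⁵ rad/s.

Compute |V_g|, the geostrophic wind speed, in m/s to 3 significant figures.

Coriolis parameter at 76°S:
f = 2Ω sin φ = 2 × 7.29×10⁻⁵ × sin 76° = 1.41×10⁻⁴ s⁻¹
In the Southern Hemisphere f is negative: f = −1.41×10⁻⁴ s⁻¹.
Component geostrophic relations (x east, y north):
u_g = −(1/(fρ)) ∂P/∂y,  v_g = (1/(fρ)) ∂P/∂x
u_g = −(1.9×10⁻³)/(−1.41×10⁻⁴ × 1.11) = 12.1 m/s;  v_g = (2.2×10⁻³)/(−1.41×10⁻⁴ × 1.11) = −14.0 m/s
|V_g| = √(u_g² + v_g²) = 18.5 m/s

18.5 m/s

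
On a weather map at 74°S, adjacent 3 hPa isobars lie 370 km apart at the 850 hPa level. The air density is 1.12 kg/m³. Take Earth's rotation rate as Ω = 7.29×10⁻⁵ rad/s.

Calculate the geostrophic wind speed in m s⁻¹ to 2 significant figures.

Coriolis parameter at 74°S:
f = 2Ω sin φ = 2 × 7.29×10⁻⁵ × sin 74° = 1.40×10⁻⁴ s⁻¹
Pressure gradient: |∂P/∂n| = 300 Pa / 370000 m = 8.11×10⁻⁴ Pa/m
Geostrophic balance (pressure-gradient force = Coriolis force):
V_g = (1/(fρ)) |∂P/∂n| = 8.11×10⁻⁴ / (1.40×10⁻⁴ × 1.12) = 5.17 m/s

5.2 m s⁻¹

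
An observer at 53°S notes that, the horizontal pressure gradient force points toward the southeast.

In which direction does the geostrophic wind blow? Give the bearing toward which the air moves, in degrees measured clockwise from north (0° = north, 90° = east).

The pressure-gradient force points toward the southeast (bearing 135°).
Geostrophic balance: in the Southern Hemisphere the Coriolis force deflects motion to the left, so the geostrophic wind blows 90° to the left of the pressure-gradient force (low pressure on the right).
Rotating 135° by 90° counterclockwise gives 045° — the wind blows toward the northeast.

045°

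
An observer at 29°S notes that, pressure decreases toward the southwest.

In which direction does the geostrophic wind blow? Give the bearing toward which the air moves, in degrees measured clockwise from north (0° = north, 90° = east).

135°

The pressure-gradient force points toward the southwest (bearing 225°).
Geostrophic balance: in the Southern Hemisphere the Coriolis force deflects motion to the left, so the geostrophic wind blows 90° to the left of the pressure-gradient force (low pressure on the right).
Rotating 225° by 90° counterclockwise gives 135° — the wind blows toward the southeast.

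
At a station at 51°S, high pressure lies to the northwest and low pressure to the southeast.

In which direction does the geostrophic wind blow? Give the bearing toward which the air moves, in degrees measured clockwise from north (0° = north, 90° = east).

The pressure-gradient force points toward the southeast (bearing 135°).
Geostrophic balance: in the Southern Hemisphere the Coriolis force deflects motion to the left, so the geostrophic wind blows 90° to the left of the pressure-gradient force (low pressure on the right).
Rotating 135° by 90° counterclockwise gives 045° — the wind blows toward the northeast.

045°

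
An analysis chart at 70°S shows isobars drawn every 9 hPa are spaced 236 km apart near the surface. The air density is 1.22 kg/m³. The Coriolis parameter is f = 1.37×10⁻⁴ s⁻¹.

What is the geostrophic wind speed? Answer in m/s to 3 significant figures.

Pressure gradient: |∂P/∂n| = 900 Pa / 236000 m = 3.81×10⁻³ Pa/m
Geostrophic balance (pressure-gradient force = Coriolis force):
V_g = (1/(fρ)) |∂P/∂n| = 3.81×10⁻³ / (1.37×10⁻⁴ × 1.22) = 22.8 m/s

22.8 m/s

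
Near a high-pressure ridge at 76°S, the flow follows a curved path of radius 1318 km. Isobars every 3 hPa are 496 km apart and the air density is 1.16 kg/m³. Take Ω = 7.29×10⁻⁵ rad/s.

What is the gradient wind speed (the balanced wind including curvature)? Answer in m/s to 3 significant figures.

3.76 m/s

Coriolis parameter at 76°S:
f = 2Ω sin φ = 2 × 7.29×10⁻⁵ × sin 76° = 1.41×10⁻⁴ s⁻¹
Pressure gradient: |∂P/∂n| = 300 Pa / 496000 m = 6.05×10⁻⁴ Pa/m
Geostrophic speed: V_g = |∂P/∂n|/(fρ) = 6.05×10⁻⁴/(1.41×10⁻⁴ × 1.16) = 3.69 m/s
Around a high, pressure-gradient force acts outward with centrifugal, so Coriolis balances both:
fV = (1/ρ)|∂P/∂n| + V²/R  →  V² − fR·V + fR·V_g = 0
With fR = 1.41×10⁻⁴ × 1318×10³ m = 186 m/s:
V = [fR − √((fR)² − 4 fR V_g)]/2 = [186 − √(186² − 4×186×3.69)]/2 = 3.76 m/s
Supergeostrophic (V > V_g = 3.69 m/s), as expected around a high.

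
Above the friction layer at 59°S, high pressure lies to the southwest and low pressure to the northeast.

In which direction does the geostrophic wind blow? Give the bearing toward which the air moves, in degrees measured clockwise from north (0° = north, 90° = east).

The pressure-gradient force points toward the northeast (bearing 045°).
Geostrophic balance: in the Southern Hemisphere the Coriolis force deflects motion to the left, so the geostrophic wind blows 90° to the left of the pressure-gradient force (low pressure on the right).
Rotating 045° by 90° counterclockwise gives 315° — the wind blows toward the northwest.

315°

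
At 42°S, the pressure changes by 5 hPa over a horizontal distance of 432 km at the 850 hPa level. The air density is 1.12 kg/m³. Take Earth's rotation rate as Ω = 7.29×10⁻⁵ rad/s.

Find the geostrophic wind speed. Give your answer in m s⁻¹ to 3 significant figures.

10.6 m s⁻¹

Coriolis parameter at 42°S:
f = 2Ω sin φ = 2 × 7.29×10⁻⁵ × sin 42° = 9.76×10⁻⁵ s⁻¹
Pressure gradient: |∂P/∂n| = 500 Pa / 432000 m = 1.16×10⁻³ Pa/m
Geostrophic balance (pressure-gradient force = Coriolis force):
V_g = (1/(fρ)) |∂P/∂n| = 1.16×10⁻³ / (9.76×10⁻⁵ × 1.12) = 10.6 m/s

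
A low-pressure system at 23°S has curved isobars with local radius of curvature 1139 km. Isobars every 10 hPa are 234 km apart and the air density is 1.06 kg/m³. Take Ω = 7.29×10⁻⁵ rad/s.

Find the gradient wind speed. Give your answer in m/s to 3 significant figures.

Coriolis parameter at 23°S:
f = 2Ω sin φ = 2 × 7.29×10⁻⁵ × sin 23° = 5.70×10⁻⁵ s⁻¹
Pressure gradient: |∂P/∂n| = 1000 Pa / 234000 m = 4.27×10⁻³ Pa/m
Geostrophic speed: V_g = |∂P/∂n|/(fρ) = 4.27×10⁻³/(5.70×10⁻⁵ × 1.06) = 70.8 m/s
Around a low, centrifugal force acts outward with Coriolis, so pressure-gradient force balances both:
(1/ρ)|∂P/∂n| = fV + V²/R  →  V² + fR·V − fR·V_g = 0
With fR = 5.70×10⁻⁵ × 1139×10³ m = 64.9 m/s:
V = [−fR + √((fR)² + 4 fR V_g)]/2 = [−64.9 + √(64.9² + 4×64.9×70.8)]/2 = 42.7 m/s
Subgeostrophic (V < V_g = 70.8 m/s), as expected around a low.

42.7 m/s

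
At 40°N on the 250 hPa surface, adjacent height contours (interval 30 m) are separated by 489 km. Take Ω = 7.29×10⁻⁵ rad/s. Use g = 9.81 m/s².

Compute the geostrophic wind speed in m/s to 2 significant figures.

6.4 m/s

Coriolis parameter at 40°N:
f = 2Ω sin φ = 2 × 7.29×10⁻⁵ × sin 40° = 9.37×10⁻⁵ s⁻¹
Height gradient: |∂Z/∂n| = 30 m / 489000 m = 6.13×10⁻⁵
On a pressure surface, geostrophic balance gives V_g = (g/f)|∂Z/∂n|:
V_g = 9.81 × 6.13×10⁻⁵ / 9.37×10⁻⁵ = 6.42 m/s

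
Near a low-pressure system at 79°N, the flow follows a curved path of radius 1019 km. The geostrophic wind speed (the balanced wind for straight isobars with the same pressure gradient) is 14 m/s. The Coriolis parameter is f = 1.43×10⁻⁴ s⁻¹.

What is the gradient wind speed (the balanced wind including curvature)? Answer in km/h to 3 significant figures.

Around a low, centrifugal force acts outward with Coriolis, so pressure-gradient force balances both:
(1/ρ)|∂P/∂n| = fV + V²/R  →  V² + fR·V − fR·V_g = 0
With fR = 1.43×10⁻⁴ × 1019×10³ m = 146 m/s:
V = [−fR + √((fR)² + 4 fR V_g)]/2 = [−146 + √(146² + 4×146×14)]/2 = 12.9 m/s
Subgeostrophic (V < V_g = 14 m/s), as expected around a low.
Converting: 12.9 m/s × 3.6 = 46.3 km/h

46.3 km/h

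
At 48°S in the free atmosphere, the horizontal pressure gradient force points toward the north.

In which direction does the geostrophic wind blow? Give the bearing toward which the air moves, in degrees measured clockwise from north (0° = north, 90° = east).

270°

The pressure-gradient force points toward the north (bearing 000°).
Geostrophic balance: in the Southern Hemisphere the Coriolis force deflects motion to the left, so the geostrophic wind blows 90° to the left of the pressure-gradient force (low pressure on the right).
Rotating 000° by 90° counterclockwise gives 270° — the wind blows toward the west.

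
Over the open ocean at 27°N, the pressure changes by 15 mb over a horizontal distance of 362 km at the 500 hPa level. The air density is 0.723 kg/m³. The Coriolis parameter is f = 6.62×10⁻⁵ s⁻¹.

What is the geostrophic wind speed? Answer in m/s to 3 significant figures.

86.6 m/s

Pressure gradient: |∂P/∂n| = 1500 Pa / 362000 m = 4.14×10⁻³ Pa/m
Geostrophic balance (pressure-gradient force = Coriolis force):
V_g = (1/(fρ)) |∂P/∂n| = 4.14×10⁻³ / (6.62×10⁻⁵ × 0.723) = 86.6 m/s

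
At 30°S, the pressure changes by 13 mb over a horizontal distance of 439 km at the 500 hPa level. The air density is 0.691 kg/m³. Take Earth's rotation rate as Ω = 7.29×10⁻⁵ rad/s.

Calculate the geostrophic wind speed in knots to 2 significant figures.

110 knots

Coriolis parameter at 30°S:
f = 2Ω sin φ = 2 × 7.29×10⁻⁵ × sin 30° = 7.29×10⁻⁵ s⁻¹
Pressure gradient: |∂P/∂n| = 1300 Pa / 439000 m = 2.96×10⁻³ Pa/m
Geostrophic balance (pressure-gradient force = Coriolis force):
V_g = (1/(fρ)) |∂P/∂n| = 2.96×10⁻³ / (7.29×10⁻⁵ × 0.691) = 58.8 m/s
Converting: 58.8 m/s × 1.944 = 110 knots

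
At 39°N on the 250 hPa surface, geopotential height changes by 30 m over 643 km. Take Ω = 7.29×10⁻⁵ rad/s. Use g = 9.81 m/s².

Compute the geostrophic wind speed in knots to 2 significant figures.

Coriolis parameter at 39°N:
f = 2Ω sin φ = 2 × 7.29×10⁻⁵ × sin 39° = 9.18×10⁻⁵ s⁻¹
Height gradient: |∂Z/∂n| = 30 m / 643000 m = 4.67×10⁻⁵
On a pressure surface, geostrophic balance gives V_g = (g/f)|∂Z/∂n|:
V_g = 9.81 × 4.67×10⁻⁵ / 9.18×10⁻⁵ = 4.99 m/s
Converting: 4.99 m/s × 1.944 = 9.7 knots

9.7 knots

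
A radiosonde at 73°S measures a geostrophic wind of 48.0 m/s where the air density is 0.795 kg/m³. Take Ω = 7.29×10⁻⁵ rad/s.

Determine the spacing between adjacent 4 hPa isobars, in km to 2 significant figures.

Coriolis parameter at 73°S:
f = 2Ω sin φ = 2 × 7.29×10⁻⁵ × sin 73° = 1.39×10⁻⁴ s⁻¹
Geostrophic balance rearranged: |∂P/∂n| = f ρ V_g
|∂P/∂n| = 1.39×10⁻⁴ × 0.795 × 48.0 = 5.32×10⁻³ Pa/m
Isobar spacing: Δn = ΔP/|∂P/∂n| = 400 Pa / 5.32×10⁻³ Pa/m = 75179 m ≈ 75 km

75 km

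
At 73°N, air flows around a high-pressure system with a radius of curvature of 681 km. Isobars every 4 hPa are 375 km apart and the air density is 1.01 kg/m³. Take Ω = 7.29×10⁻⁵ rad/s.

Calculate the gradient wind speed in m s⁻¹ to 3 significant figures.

Coriolis parameter at 73°N:
f = 2Ω sin φ = 2 × 7.29×10⁻⁵ × sin 73° = 1.39×10⁻⁴ s⁻¹
Pressure gradient: |∂P/∂n| = 400 Pa / 375000 m = 1.07×10⁻³ Pa/m
Geostrophic speed: V_g = |∂P/∂n|/(fρ) = 1.07×10⁻³/(1.39×10⁻⁴ × 1.01) = 7.57 m/s
Around a high, pressure-gradient force acts outward with centrifugal, so Coriolis balances both:
fV = (1/ρ)|∂P/∂n| + V²/R  →  V² − fR·V + fR·V_g = 0
With fR = 1.39×10⁻⁴ × 681×10³ m = 95.0 m/s:
V = [fR − √((fR)² − 4 fR V_g)]/2 = [95.0 − √(95.0² − 4×95.0×7.57)]/2 = 8.3 m/s
Supergeostrophic (V > V_g = 7.57 m/s), as expected around a high.

8.30 m s⁻¹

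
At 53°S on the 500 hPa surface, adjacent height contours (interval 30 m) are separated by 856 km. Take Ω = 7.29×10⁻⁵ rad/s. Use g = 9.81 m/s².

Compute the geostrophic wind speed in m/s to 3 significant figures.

2.95 m/s

Coriolis parameter at 53°S:
f = 2Ω sin φ = 2 × 7.29×10⁻⁵ × sin 53° = 1.16×10⁻⁴ s⁻¹
Height gradient: |∂Z/∂n| = 30 m / 856000 m = 3.50×10⁻⁵
On a pressure surface, geostrophic balance gives V_g = (g/f)|∂Z/∂n|:
V_g = 9.81 × 3.50×10⁻⁵ / 1.16×10⁻⁴ = 2.95 m/s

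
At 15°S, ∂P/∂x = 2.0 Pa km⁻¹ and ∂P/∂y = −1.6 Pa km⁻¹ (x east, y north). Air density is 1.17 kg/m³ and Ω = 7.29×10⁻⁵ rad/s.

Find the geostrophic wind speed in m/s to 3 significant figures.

Coriolis parameter at 15°S:
f = 2Ω sin φ = 2 × 7.29×10⁻⁵ × sin 15° = 3.77×10⁻⁵ s⁻¹
In the Southern Hemisphere f is negative: f = −3.77×10⁻⁵ s⁻¹.
Component geostrophic relations (x east, y north):
u_g = −(1/(fρ)) ∂P/∂y,  v_g = (1/(fρ)) ∂P/∂x
u_g = −(−1.6×10⁻³)/(−3.77×10⁻⁵ × 1.17) = −36.2 m/s;  v_g = (2.0×10⁻³)/(−3.77×10⁻⁵ × 1.17) = −45.3 m/s
|V_g| = √(u_g² + v_g²) = 58.0 m/s

58.0 m/s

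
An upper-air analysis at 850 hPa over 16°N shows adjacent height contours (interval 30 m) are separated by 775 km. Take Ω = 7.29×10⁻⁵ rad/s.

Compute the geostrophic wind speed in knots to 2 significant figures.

Coriolis parameter at 16°N:
f = 2Ω sin φ = 2 × 7.29×10⁻⁵ × sin 16° = 4.02×10⁻⁵ s⁻¹
Height gradient: |∂Z/∂n| = 30 m / 775000 m = 3.87×10⁻⁵
On a pressure surface, geostrophic balance gives V_g = (g/f)|∂Z/∂n|:
V_g = 9.81 × 3.87×10⁻⁵ / 4.02×10⁻⁵ = 9.45 m/s
Converting: 9.45 m/s × 1.944 = 18 knots

18 knots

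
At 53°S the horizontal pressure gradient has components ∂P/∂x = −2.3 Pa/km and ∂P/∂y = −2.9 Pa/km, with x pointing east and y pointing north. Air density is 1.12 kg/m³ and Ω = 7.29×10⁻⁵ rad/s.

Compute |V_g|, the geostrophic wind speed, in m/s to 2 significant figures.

Coriolis parameter at 53°S:
f = 2Ω sin φ = 2 × 7.29×10⁻⁵ × sin 53° = 1.16×10⁻⁴ s⁻¹
In the Southern Hemisphere f is negative: f = −1.16×10⁻⁴ s⁻¹.
Component geostrophic relations (x east, y north):
u_g = −(1/(fρ)) ∂P/∂y,  v_g = (1/(fρ)) ∂P/∂x
u_g = −(−2.9×10⁻³)/(−1.16×10⁻⁴ × 1.12) = −22.2 m/s;  v_g = (−2.3×10⁻³)/(−1.16×10⁻⁴ × 1.12) = 17.6 m/s
|V_g| = √(u_g² + v_g²) = 28.4 m/s

28 m/s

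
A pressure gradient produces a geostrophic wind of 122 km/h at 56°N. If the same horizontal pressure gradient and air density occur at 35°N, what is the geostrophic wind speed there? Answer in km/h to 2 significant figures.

With the same pressure gradient and density, V_g ∝ 1/f ∝ 1/sin φ.
V₂ = V₁ · sin φ₁ / sin φ₂ = 122 × sin 56° / sin 35°
V₂ = 122 × 0.8290/0.5736 = 180 km/h

180 km/h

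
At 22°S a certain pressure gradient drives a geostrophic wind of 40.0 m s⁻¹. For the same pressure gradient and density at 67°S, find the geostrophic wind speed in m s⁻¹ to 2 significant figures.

With the same pressure gradient and density, V_g ∝ 1/f ∝ 1/sin φ.
V₂ = V₁ · sin φ₁ / sin φ₂ = 40.0 × sin 22° / sin 67°
V₂ = 40.0 × 0.3746/0.9205 = 16 m s⁻¹

16 m s⁻¹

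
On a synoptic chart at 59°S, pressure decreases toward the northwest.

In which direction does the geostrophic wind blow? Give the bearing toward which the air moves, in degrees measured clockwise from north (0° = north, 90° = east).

225°

The pressure-gradient force points toward the northwest (bearing 315°).
Geostrophic balance: in the Southern Hemisphere the Coriolis force deflects motion to the left, so the geostrophic wind blows 90° to the left of the pressure-gradient force (low pressure on the right).
Rotating 315° by 90° counterclockwise gives 225° — the wind blows toward the southwest.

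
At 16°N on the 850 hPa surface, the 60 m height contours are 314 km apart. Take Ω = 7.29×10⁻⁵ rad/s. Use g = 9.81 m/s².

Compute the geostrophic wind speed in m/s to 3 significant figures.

46.6 m/s

Coriolis parameter at 16°N:
f = 2Ω sin φ = 2 × 7.29×10⁻⁵ × sin 16° = 4.02×10⁻⁵ s⁻¹
Height gradient: |∂Z/∂n| = 60 m / 314000 m = 1.91×10⁻⁴
On a pressure surface, geostrophic balance gives V_g = (g/f)|∂Z/∂n|:
V_g = 9.81 × 1.91×10⁻⁴ / 4.02×10⁻⁵ = 46.6 m/s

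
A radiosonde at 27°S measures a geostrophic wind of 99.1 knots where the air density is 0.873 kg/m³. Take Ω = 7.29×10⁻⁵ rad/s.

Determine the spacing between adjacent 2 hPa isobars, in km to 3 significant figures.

Coriolis parameter at 27°S:
f = 2Ω sin φ = 2 × 7.29×10⁻⁵ × sin 27° = 6.62×10⁻⁵ s⁻¹
Wind speed in SI: 99.1 knots = 51.0 m/s
Geostrophic balance rearranged: |∂P/∂n| = f ρ V_g
|∂P/∂n| = 6.62×10⁻⁵ × 0.873 × 51.0 = 2.95×10⁻³ Pa/m
Isobar spacing: Δn = ΔP/|∂P/∂n| = 200 Pa / 2.95×10⁻³ Pa/m = 67889 m ≈ 67.9 km

67.9 km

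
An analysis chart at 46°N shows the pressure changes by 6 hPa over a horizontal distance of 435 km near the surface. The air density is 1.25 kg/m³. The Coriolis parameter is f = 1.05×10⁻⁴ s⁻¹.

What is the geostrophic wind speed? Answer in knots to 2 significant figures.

Pressure gradient: |∂P/∂n| = 600 Pa / 435000 m = 1.38×10⁻³ Pa/m
Geostrophic balance (pressure-gradient force = Coriolis force):
V_g = (1/(fρ)) |∂P/∂n| = 1.38×10⁻³ / (1.05×10⁻⁴ × 1.25) = 10.5 m/s
Converting: 10.5 m/s × 1.944 = 20 knots

20 knots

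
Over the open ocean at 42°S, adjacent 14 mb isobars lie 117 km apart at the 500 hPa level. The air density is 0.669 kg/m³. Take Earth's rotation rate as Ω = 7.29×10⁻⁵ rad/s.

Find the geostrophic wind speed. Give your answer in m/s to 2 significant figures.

180 m/s

Coriolis parameter at 42°S:
f = 2Ω sin φ = 2 × 7.29×10⁻⁵ × sin 42° = 9.76×10⁻⁵ s⁻¹
Pressure gradient: |∂P/∂n| = 1400 Pa / 117000 m = 1.20×10⁻² Pa/m
Geostrophic balance (pressure-gradient force = Coriolis force):
V_g = (1/(fρ)) |∂P/∂n| = 1.20×10⁻² / (9.76×10⁻⁵ × 0.669) = 183 m/s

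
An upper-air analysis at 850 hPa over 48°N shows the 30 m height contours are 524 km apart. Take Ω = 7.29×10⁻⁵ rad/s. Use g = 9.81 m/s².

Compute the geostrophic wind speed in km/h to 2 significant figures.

Coriolis parameter at 48°N:
f = 2Ω sin φ = 2 × 7.29×10⁻⁵ × sin 48° = 1.08×10⁻⁴ s⁻¹
Height gradient: |∂Z/∂n| = 30 m / 524000 m = 5.73×10⁻⁵
On a pressure surface, geostrophic balance gives V_g = (g/f)|∂Z/∂n|:
V_g = 9.81 × 5.73×10⁻⁵ / 1.08×10⁻⁴ = 5.18 m/s
Converting: 5.18 m/s × 3.6 = 19 km/h

19 km/h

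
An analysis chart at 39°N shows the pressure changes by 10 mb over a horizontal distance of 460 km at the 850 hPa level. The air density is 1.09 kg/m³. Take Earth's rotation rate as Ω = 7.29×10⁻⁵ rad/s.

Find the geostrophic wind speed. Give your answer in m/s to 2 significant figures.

22 m/s

Coriolis parameter at 39°N:
f = 2Ω sin φ = 2 × 7.29×10⁻⁵ × sin 39° = 9.18×10⁻⁵ s⁻¹
Pressure gradient: |∂P/∂n| = 1000 Pa / 460000 m = 2.17×10⁻³ Pa/m
Geostrophic balance (pressure-gradient force = Coriolis force):
V_g = (1/(fρ)) |∂P/∂n| = 2.17×10⁻³ / (9.18×10⁻⁵ × 1.09) = 21.7 m/s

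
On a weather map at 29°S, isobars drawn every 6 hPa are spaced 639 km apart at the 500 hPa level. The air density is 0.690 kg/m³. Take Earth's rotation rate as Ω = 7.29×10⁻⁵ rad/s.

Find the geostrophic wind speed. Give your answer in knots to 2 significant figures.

Coriolis parameter at 29°S:
f = 2Ω sin φ = 2 × 7.29×10⁻⁵ × sin 29° = 7.07×10⁻⁵ s⁻¹
Pressure gradient: |∂P/∂n| = 600 Pa / 639000 m = 9.39×10⁻⁴ Pa/m
Geostrophic balance (pressure-gradient force = Coriolis force):
V_g = (1/(fρ)) |∂P/∂n| = 9.39×10⁻⁴ / (7.07×10⁻⁵ × 0.690) = 19.3 m/s
Converting: 19.3 m/s × 1.944 = 37 knots

37 knots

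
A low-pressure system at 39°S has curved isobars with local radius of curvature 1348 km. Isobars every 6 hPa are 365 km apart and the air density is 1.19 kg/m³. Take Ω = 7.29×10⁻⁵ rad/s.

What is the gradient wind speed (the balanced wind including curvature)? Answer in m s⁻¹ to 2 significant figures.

14 m s⁻¹

Coriolis parameter at 39°S:
f = 2Ω sin φ = 2 × 7.29×10⁻⁵ × sin 39° = 9.18×10⁻⁵ s⁻¹
Pressure gradient: |∂P/∂n| = 600 Pa / 365000 m = 1.64×10⁻³ Pa/m
Geostrophic speed: V_g = |∂P/∂n|/(fρ) = 1.64×10⁻³/(9.18×10⁻⁵ × 1.19) = 15.1 m/s
Around a low, centrifugal force acts outward with Coriolis, so pressure-gradient force balances both:
(1/ρ)|∂P/∂n| = fV + V²/R  →  V² + fR·V − fR·V_g = 0
With fR = 9.18×10⁻⁵ × 1348×10³ m = 124 m/s:
V = [−fR + √((fR)² + 4 fR V_g)]/2 = [−124 + √(124² + 4×124×15.1)]/2 = 13.6 m/s
Subgeostrophic (V < V_g = 15.1 m/s), as expected around a low.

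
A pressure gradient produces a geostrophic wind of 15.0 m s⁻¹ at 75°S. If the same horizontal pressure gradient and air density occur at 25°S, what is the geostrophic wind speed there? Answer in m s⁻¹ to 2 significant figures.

34 m s⁻¹

With the same pressure gradient and density, V_g ∝ 1/f ∝ 1/sin φ.
V₂ = V₁ · sin φ₁ / sin φ₂ = 15.0 × sin 75° / sin 25°
V₂ = 15.0 × 0.9659/0.4226 = 34 m s⁻¹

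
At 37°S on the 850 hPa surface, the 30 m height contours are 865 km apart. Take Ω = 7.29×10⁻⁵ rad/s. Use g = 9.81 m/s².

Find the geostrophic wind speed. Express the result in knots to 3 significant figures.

Coriolis parameter at 37°S:
f = 2Ω sin φ = 2 × 7.29×10⁻⁵ × sin 37° = 8.77×10⁻⁵ s⁻¹
Height gradient: |∂Z/∂n| = 30 m / 865000 m = 3.47×10⁻⁵
On a pressure surface, geostrophic balance gives V_g = (g/f)|∂Z/∂n|:
V_g = 9.81 × 3.47×10⁻⁵ / 8.77×10⁻⁵ = 3.88 m/s
Converting: 3.88 m/s × 1.944 = 7.54 knots

7.54 knots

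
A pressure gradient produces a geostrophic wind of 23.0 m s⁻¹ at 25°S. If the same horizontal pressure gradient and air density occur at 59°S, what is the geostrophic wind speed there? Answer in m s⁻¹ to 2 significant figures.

With the same pressure gradient and density, V_g ∝ 1/f ∝ 1/sin φ.
V₂ = V₁ · sin φ₁ / sin φ₂ = 23.0 × sin 25° / sin 59°
V₂ = 23.0 × 0.4226/0.8572 = 11 m s⁻¹

11 m s⁻¹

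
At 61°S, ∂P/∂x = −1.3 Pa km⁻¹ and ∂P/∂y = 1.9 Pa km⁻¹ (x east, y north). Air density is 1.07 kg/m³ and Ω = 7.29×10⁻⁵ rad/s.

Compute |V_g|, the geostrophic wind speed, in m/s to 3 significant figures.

16.9 m/s

Coriolis parameter at 61°S:
f = 2Ω sin φ = 2 × 7.29×10⁻⁵ × sin 61° = 1.28×10⁻⁴ s⁻¹
In the Southern Hemisphere f is negative: f = −1.28×10⁻⁴ s⁻¹.
Component geostrophic relations (x east, y north):
u_g = −(1/(fρ)) ∂P/∂y,  v_g = (1/(fρ)) ∂P/∂x
u_g = −(1.9×10⁻³)/(−1.28×10⁻⁴ × 1.07) = 13.9 m/s;  v_g = (−1.3×10⁻³)/(−1.28×10⁻⁴ × 1.07) = 9.53 m/s
|V_g| = √(u_g² + v_g²) = 16.9 m/s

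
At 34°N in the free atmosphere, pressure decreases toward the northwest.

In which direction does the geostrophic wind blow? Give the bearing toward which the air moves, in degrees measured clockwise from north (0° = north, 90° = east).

045°

The pressure-gradient force points toward the northwest (bearing 315°).
Geostrophic balance: in the Northern Hemisphere the Coriolis force deflects motion to the right, so the geostrophic wind blows 90° to the right of the pressure-gradient force (low pressure on the left).
Rotating 315° by 90° clockwise gives 045° — the wind blows toward the northeast.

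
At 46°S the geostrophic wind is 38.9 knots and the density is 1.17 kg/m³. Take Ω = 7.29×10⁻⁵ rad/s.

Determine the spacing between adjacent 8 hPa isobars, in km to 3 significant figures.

326 km

Coriolis parameter at 46°S:
f = 2Ω sin φ = 2 × 7.29×10⁻⁵ × sin 46° = 1.05×10⁻⁴ s⁻¹
Wind speed in SI: 38.9 knots = 20.0 m/s
Geostrophic balance rearranged: |∂P/∂n| = f ρ V_g
|∂P/∂n| = 1.05×10⁻⁴ × 1.17 × 20.0 = 2.46×10⁻³ Pa/m
Isobar spacing: Δn = ΔP/|∂P/∂n| = 800 Pa / 2.46×10⁻³ Pa/m = 325780 m ≈ 326 km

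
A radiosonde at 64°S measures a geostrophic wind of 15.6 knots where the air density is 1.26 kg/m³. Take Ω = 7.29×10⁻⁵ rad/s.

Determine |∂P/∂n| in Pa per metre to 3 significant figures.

Coriolis parameter at 64°S:
f = 2Ω sin φ = 2 × 7.29×10⁻⁵ × sin 64° = 1.31×10⁻⁴ s⁻¹
Wind speed in SI: 15.6 knots = 8.03 m/s
Geostrophic balance rearranged: |∂P/∂n| = f ρ V_g
|∂P/∂n| = 1.31×10⁻⁴ × 1.26 × 8.03 = 1.33×10⁻³ Pa/m

1.33×10⁻³ Pa/m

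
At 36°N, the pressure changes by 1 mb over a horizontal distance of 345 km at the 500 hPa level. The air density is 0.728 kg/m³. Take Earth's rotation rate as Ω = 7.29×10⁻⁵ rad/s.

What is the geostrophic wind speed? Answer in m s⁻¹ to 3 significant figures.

Coriolis parameter at 36°N:
f = 2Ω sin φ = 2 × 7.29×10⁻⁵ × sin 36° = 8.57×10⁻⁵ s⁻¹
Pressure gradient: |∂P/∂n| = 100 Pa / 345000 m = 2.90×10⁻⁴ Pa/m
Geostrophic balance (pressure-gradient force = Coriolis force):
V_g = (1/(fρ)) |∂P/∂n| = 2.90×10⁻⁴ / (8.57×10⁻⁵ × 0.728) = 4.65 m/s

4.65 m s⁻¹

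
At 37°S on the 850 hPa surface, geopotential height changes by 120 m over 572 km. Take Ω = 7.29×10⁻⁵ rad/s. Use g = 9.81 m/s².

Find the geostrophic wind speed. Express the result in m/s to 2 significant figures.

23 m/s

Coriolis parameter at 37°S:
f = 2Ω sin φ = 2 × 7.29×10⁻⁵ × sin 37° = 8.77×10⁻⁵ s⁻¹
Height gradient: |∂Z/∂n| = 120 m / 572000 m = 2.10×10⁻⁴
On a pressure surface, geostrophic balance gives V_g = (g/f)|∂Z/∂n|:
V_g = 9.81 × 2.10×10⁻⁴ / 8.77×10⁻⁵ = 23.5 m/s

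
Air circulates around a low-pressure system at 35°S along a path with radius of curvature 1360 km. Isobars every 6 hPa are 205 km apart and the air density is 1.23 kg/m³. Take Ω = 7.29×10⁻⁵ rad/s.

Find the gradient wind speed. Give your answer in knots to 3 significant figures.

45.8 knots

Coriolis parameter at 35°S:
f = 2Ω sin φ = 2 × 7.29×10⁻⁵ × sin 35° = 8.36×10⁻⁵ s⁻¹
Pressure gradient: |∂P/∂n| = 600 Pa / 205000 m = 2.93×10⁻³ Pa/m
Geostrophic speed: V_g = |∂P/∂n|/(fρ) = 2.93×10⁻³/(8.36×10⁻⁵ × 1.23) = 28.5 m/s
Around a low, centrifugal force acts outward with Coriolis, so pressure-gradient force balances both:
(1/ρ)|∂P/∂n| = fV + V²/R  →  V² + fR·V − fR·V_g = 0
With fR = 8.36×10⁻⁵ × 1360×10³ m = 114 m/s:
V = [−fR + √((fR)² + 4 fR V_g)]/2 = [−114 + √(114² + 4×114×28.5)]/2 = 23.6 m/s
Subgeostrophic (V < V_g = 28.5 m/s), as expected around a low.
Converting: 23.6 m/s × 1.944 = 45.8 knots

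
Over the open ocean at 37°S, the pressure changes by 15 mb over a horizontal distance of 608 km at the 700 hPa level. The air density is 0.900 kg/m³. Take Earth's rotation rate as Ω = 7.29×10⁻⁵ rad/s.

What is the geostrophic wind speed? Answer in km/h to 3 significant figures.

112 km/h

Coriolis parameter at 37°S:
f = 2Ω sin φ = 2 × 7.29×10⁻⁵ × sin 37° = 8.77×10⁻⁵ s⁻¹
Pressure gradient: |∂P/∂n| = 1500 Pa / 608000 m = 2.47×10⁻³ Pa/m
Geostrophic balance (pressure-gradient force = Coriolis force):
V_g = (1/(fρ)) |∂P/∂n| = 2.47×10⁻³ / (8.77×10⁻⁵ × 0.900) = 31.2 m/s
Converting: 31.2 m/s × 3.6 = 112 km/h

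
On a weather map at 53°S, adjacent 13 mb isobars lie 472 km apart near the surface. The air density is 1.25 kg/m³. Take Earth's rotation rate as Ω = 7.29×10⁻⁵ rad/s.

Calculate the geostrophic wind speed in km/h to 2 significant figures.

Coriolis parameter at 53°S:
f = 2Ω sin φ = 2 × 7.29×10⁻⁵ × sin 53° = 1.16×10⁻⁴ s⁻¹
Pressure gradient: |∂P/∂n| = 1300 Pa / 472000 m = 2.75×10⁻³ Pa/m
Geostrophic balance (pressure-gradient force = Coriolis force):
V_g = (1/(fρ)) |∂P/∂n| = 2.75×10⁻³ / (1.16×10⁻⁴ × 1.25) = 18.9 m/s
Converting: 18.9 m/s × 3.6 = 68 km/h

68 km/h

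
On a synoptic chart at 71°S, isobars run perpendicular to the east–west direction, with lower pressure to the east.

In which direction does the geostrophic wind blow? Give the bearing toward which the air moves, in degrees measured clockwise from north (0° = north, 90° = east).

000°

The pressure-gradient force points toward the east (bearing 090°).
Geostrophic balance: in the Southern Hemisphere the Coriolis force deflects motion to the left, so the geostrophic wind blows 90° to the left of the pressure-gradient force (low pressure on the right).
Rotating 090° by 90° counterclockwise gives 000° — the wind blows toward the north.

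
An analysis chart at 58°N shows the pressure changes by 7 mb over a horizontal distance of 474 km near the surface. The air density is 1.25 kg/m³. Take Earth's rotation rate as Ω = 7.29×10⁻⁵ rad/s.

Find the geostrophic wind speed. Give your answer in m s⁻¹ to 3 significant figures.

9.56 m s⁻¹

Coriolis parameter at 58°N:
f = 2Ω sin φ = 2 × 7.29×10⁻⁵ × sin 58° = 1.24×10⁻⁴ s⁻¹
Pressure gradient: |∂P/∂n| = 700 Pa / 474000 m = 1.48×10⁻³ Pa/m
Geostrophic balance (pressure-gradient force = Coriolis force):
V_g = (1/(fρ)) |∂P/∂n| = 1.48×10⁻³ / (1.24×10⁻⁴ × 1.25) = 9.56 m/s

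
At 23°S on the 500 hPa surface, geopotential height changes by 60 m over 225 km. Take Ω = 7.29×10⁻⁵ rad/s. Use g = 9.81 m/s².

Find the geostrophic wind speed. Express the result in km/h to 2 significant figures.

170 km/h

Coriolis parameter at 23°S:
f = 2Ω sin φ = 2 × 7.29×10⁻⁵ × sin 23° = 5.70×10⁻⁵ s⁻¹
Height gradient: |∂Z/∂n| = 60 m / 225000 m = 2.67×10⁻⁴
On a pressure surface, geostrophic balance gives V_g = (g/f)|∂Z/∂n|:
V_g = 9.81 × 2.67×10⁻⁴ / 5.70×10⁻⁵ = 45.9 m/s
Converting: 45.9 m/s × 3.6 = 170 km/h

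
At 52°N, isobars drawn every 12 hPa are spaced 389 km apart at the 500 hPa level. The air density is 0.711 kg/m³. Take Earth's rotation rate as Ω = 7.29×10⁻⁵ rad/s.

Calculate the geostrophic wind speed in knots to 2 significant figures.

73 knots

Coriolis parameter at 52°N:
f = 2Ω sin φ = 2 × 7.29×10⁻⁵ × sin 52° = 1.15×10⁻⁴ s⁻¹
Pressure gradient: |∂P/∂n| = 1200 Pa / 389000 m = 3.08×10⁻³ Pa/m
Geostrophic balance (pressure-gradient force = Coriolis force):
V_g = (1/(fρ)) |∂P/∂n| = 3.08×10⁻³ / (1.15×10⁻⁴ × 0.711) = 37.8 m/s
Converting: 37.8 m/s × 1.944 = 73 knots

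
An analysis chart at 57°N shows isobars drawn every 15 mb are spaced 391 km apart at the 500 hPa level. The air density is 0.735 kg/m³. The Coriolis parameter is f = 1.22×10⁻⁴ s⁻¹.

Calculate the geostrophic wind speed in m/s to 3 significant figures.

Pressure gradient: |∂P/∂n| = 1500 Pa / 391000 m = 3.84×10⁻³ Pa/m
Geostrophic balance (pressure-gradient force = Coriolis force):
V_g = (1/(fρ)) |∂P/∂n| = 3.84×10⁻³ / (1.22×10⁻⁴ × 0.735) = 42.8 m/s

42.8 m/s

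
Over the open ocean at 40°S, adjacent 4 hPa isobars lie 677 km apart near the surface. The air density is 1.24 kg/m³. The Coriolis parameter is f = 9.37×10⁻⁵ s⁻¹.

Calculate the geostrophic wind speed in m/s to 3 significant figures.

Pressure gradient: |∂P/∂n| = 400 Pa / 677000 m = 5.91×10⁻⁴ Pa/m
Geostrophic balance (pressure-gradient force = Coriolis force):
V_g = (1/(fρ)) |∂P/∂n| = 5.91×10⁻⁴ / (9.37×10⁻⁵ × 1.24) = 5.09 m/s

5.09 m/s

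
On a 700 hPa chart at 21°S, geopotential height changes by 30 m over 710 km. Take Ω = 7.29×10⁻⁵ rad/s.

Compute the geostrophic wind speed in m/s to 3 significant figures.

Coriolis parameter at 21°S:
f = 2Ω sin φ = 2 × 7.29×10⁻⁵ × sin 21° = 5.23×10⁻⁵ s⁻¹
Height gradient: |∂Z/∂n| = 30 m / 710000 m = 4.23×10⁻⁵
On a pressure surface, geostrophic balance gives V_g = (g/f)|∂Z/∂n|:
V_g = 9.81 × 4.23×10⁻⁵ / 5.23×10⁻⁵ = 7.93 m/s

7.93 m/s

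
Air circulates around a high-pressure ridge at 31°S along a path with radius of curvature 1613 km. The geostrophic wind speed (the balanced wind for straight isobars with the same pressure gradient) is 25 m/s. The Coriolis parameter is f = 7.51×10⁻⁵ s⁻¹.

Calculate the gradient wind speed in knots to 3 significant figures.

68.6 knots

Around a high, pressure-gradient force acts outward with centrifugal, so Coriolis balances both:
fV = (1/ρ)|∂P/∂n| + V²/R  →  V² − fR·V + fR·V_g = 0
With fR = 7.51×10⁻⁵ × 1613×10³ m = 121 m/s:
V = [fR − √((fR)² − 4 fR V_g)]/2 = [121 − √(121² − 4×121×25)]/2 = 35.3 m/s
Supergeostrophic (V > V_g = 25 m/s), as expected around a high.
Converting: 35.3 m/s × 1.944 = 68.6 knots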